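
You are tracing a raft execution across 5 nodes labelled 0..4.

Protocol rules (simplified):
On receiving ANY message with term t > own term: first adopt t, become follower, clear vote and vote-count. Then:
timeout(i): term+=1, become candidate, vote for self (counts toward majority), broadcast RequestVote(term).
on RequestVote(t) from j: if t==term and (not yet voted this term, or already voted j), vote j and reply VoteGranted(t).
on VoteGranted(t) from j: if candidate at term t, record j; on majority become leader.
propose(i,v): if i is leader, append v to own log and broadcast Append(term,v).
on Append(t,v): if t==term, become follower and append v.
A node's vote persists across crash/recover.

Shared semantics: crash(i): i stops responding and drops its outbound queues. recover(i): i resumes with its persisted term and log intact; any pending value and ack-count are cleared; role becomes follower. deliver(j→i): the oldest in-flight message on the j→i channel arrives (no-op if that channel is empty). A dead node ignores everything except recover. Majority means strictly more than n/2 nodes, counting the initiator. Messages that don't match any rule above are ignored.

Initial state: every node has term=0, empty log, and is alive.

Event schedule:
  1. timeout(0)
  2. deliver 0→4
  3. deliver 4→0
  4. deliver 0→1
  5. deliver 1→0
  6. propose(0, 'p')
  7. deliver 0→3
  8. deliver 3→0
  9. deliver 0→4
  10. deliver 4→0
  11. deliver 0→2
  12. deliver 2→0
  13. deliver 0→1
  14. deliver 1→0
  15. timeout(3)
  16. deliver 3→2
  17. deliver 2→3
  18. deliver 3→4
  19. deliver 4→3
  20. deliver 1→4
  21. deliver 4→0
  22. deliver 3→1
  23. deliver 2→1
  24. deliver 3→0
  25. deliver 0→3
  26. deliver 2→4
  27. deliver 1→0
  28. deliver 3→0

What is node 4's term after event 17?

1

1. timeout(0):  <0:cand t1 ->
2. deliver 0→4:  <4:foll t1 ->
3. deliver 4→0:  nop
4. deliver 0→1:  <1:foll t1 ->
5. deliver 1→0:  <0:lead t1 ->
6. propose(0,'p'):  <0:lead t1 p>
7. deliver 0→3:  <3:foll t1 ->
8. deliver 3→0:  nop
9. deliver 0→4:  <4:foll t1 p>
10. deliver 4→0:  nop
11. deliver 0→2:  <2:foll t1 ->
12. deliver 2→0:  nop
13. deliver 0→1:  <1:foll t1 p>
14. deliver 1→0:  nop
15. timeout(3):  <3:cand t2 ->
16. deliver 3→2:  <2:foll t2 ->
17. deliver 2→3:  nop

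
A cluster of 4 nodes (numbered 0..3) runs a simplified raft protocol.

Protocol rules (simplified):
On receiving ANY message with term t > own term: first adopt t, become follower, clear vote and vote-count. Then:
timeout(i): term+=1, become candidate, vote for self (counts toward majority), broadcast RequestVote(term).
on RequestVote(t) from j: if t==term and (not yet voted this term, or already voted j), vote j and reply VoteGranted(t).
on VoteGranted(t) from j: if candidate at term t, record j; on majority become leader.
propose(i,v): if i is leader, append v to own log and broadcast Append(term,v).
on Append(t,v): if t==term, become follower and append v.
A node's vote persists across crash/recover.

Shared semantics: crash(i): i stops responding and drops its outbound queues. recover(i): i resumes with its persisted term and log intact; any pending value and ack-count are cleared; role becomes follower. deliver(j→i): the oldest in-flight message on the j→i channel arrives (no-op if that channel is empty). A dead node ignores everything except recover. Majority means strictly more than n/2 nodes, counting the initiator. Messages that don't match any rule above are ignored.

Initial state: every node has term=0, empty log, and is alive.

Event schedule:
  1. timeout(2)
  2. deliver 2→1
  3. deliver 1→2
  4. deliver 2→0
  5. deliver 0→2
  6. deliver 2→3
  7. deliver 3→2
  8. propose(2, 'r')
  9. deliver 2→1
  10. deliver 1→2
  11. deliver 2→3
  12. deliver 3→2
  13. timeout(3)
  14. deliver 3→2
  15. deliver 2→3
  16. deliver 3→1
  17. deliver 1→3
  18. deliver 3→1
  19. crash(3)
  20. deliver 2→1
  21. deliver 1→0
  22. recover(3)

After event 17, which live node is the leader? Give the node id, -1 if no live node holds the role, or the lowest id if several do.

1. timeout(2):  <2:cand t1 ->
2. deliver 2→1:  <1:foll t1 ->
3. deliver 1→2:  nop
4. deliver 2→0:  <0:foll t1 ->
5. deliver 0→2:  <2:lead t1 ->
6. deliver 2→3:  <3:foll t1 ->
7. deliver 3→2:  nop
8. propose(2,'r'):  <2:lead t1 r>
9. deliver 2→1:  <1:foll t1 r>
10. deliver 1→2:  nop
11. deliver 2→3:  <3:foll t1 r>
12. deliver 3→2:  nop
13. timeout(3):  <3:cand t2 r>
14. deliver 3→2:  <2:foll t2 r>
15. deliver 2→3:  nop
16. deliver 3→1:  <1:foll t2 r>
17. deliver 1→3:  <3:lead t2 r>

3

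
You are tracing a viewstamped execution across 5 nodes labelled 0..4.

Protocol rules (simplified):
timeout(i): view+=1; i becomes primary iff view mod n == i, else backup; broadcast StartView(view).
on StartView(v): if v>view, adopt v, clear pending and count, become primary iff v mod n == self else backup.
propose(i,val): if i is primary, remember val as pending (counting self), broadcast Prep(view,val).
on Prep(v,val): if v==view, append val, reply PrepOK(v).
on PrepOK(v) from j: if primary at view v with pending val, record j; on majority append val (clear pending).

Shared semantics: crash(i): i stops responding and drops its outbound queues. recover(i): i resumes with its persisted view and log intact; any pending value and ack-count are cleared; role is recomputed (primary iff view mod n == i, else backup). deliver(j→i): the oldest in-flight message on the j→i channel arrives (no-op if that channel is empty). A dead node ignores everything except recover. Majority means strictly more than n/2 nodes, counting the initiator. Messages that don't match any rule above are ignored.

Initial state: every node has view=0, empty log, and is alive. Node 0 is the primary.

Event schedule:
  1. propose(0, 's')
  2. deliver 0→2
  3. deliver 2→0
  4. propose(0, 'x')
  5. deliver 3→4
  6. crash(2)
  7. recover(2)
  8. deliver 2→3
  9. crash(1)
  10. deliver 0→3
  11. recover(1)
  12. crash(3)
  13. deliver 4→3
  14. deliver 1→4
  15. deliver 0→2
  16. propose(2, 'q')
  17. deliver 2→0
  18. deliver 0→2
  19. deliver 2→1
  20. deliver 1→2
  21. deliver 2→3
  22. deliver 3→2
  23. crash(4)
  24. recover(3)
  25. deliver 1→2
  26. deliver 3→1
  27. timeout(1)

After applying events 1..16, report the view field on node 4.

step 1 propose(0,'s'): —
step 2 deliver 0→2: 2={back,v=0,log=s}
step 3 deliver 2→0: —
step 4 propose(0,'x'): —
step 5 deliver 3→4: —
step 6 crash(2): 2={✗back,v=0,log=s}
step 7 recover(2): 2={back,v=0,log=s}
step 8 deliver 2→3: —
step 9 crash(1): 1={✗back,v=0,log=-}
step 10 deliver 0→3: 3={back,v=0,log=s}
step 11 recover(1): 1={back,v=0,log=-}
step 12 crash(3): 3={✗back,v=0,log=s}
step 13 deliver 4→3: —
step 14 deliver 1→4: —
step 15 deliver 0→2: 2={back,v=0,log=s,x}
step 16 propose(2,'q'): —

0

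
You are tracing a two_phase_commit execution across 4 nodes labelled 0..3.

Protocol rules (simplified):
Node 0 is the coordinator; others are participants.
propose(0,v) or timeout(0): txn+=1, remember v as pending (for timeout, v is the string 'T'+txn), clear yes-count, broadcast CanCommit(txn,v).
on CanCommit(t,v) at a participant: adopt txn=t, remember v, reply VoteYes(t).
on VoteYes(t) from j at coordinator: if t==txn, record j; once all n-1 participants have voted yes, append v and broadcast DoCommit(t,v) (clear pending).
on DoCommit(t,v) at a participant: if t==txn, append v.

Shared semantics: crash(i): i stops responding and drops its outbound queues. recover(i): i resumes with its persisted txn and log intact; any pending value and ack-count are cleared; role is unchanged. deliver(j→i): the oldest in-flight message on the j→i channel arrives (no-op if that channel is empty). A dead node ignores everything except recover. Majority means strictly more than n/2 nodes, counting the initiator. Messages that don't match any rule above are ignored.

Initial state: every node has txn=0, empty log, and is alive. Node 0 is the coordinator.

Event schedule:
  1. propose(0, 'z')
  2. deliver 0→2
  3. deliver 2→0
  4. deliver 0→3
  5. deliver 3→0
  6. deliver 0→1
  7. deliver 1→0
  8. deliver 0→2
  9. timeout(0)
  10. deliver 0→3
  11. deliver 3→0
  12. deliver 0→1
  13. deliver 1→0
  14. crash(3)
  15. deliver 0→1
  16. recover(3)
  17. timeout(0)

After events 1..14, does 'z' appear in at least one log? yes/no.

e1 propose(0,'z'): 0[coor,t=1,-]
e2 deliver 0→2: 2[part,t=1,-]
e3 deliver 2→0: ·
e4 deliver 0→3: 3[part,t=1,-]
e5 deliver 3→0: ·
e6 deliver 0→1: 1[part,t=1,-]
e7 deliver 1→0: 0[coor,t=1,z]
e8 deliver 0→2: 2[part,t=1,z]
e9 timeout(0): 0[coor,t=2,z]
e10 deliver 0→3: 3[part,t=1,z]
e11 deliver 3→0: ·
e12 deliver 0→1: 1[part,t=1,z]
e13 deliver 1→0: ·
e14 crash(3): 3[✗part,t=1,z]

yes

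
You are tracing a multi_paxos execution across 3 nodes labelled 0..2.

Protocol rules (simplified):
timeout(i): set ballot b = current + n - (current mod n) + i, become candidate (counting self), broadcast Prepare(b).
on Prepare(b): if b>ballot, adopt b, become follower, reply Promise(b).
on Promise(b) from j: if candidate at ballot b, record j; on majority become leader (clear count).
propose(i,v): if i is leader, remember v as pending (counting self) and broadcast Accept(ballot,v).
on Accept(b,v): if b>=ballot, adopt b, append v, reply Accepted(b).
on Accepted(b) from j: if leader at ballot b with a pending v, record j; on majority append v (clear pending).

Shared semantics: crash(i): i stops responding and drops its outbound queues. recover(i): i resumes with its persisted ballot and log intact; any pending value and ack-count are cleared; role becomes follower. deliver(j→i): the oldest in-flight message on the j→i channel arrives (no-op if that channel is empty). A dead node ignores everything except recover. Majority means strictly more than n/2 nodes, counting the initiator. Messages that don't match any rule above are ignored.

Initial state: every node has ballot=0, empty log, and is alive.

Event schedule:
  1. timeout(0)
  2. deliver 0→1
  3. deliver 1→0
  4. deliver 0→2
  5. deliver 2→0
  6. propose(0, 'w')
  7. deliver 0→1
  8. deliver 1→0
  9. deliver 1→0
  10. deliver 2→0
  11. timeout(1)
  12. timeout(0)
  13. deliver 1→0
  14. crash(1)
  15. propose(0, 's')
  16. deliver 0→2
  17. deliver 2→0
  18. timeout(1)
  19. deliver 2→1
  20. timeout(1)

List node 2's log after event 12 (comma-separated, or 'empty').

empty

1. timeout(0):  <0:cand b3 ->
2. deliver 0→1:  <1:foll b3 ->
3. deliver 1→0:  <0:lead b3 ->
4. deliver 0→2:  <2:foll b3 ->
5. deliver 2→0:  nop
6. propose(0,'w'):  nop
7. deliver 0→1:  <1:foll b3 w>
8. deliver 1→0:  <0:lead b3 w>
9. deliver 1→0:  nop
10. deliver 2→0:  nop
11. timeout(1):  <1:cand b7 w>
12. timeout(0):  <0:cand b6 w>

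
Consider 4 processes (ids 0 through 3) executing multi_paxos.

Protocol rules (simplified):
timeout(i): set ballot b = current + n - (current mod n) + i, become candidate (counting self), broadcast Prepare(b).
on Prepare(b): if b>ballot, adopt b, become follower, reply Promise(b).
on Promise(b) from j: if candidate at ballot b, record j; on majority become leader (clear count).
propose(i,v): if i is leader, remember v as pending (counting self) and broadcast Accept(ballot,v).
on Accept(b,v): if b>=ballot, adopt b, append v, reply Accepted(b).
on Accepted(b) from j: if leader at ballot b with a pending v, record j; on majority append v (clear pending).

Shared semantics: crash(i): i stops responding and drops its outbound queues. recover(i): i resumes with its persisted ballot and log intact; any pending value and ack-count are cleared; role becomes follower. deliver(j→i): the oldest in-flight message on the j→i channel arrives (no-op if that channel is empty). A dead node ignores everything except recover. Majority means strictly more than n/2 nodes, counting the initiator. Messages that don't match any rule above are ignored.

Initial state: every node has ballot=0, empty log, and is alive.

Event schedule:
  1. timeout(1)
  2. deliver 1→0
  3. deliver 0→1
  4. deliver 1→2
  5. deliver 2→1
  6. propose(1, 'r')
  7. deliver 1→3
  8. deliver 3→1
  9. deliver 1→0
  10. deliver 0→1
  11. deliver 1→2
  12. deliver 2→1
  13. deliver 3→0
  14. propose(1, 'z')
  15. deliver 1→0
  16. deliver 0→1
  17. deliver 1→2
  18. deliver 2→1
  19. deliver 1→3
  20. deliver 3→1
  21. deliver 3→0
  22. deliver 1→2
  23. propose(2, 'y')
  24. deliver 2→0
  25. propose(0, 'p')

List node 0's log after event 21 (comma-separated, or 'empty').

r,z

e1 timeout(1): 1[cand,b=5,-]
e2 deliver 1→0: 0[foll,b=5,-]
e3 deliver 0→1: ·
e4 deliver 1→2: 2[foll,b=5,-]
e5 deliver 2→1: 1[lead,b=5,-]
e6 propose(1,'r'): ·
e7 deliver 1→3: 3[foll,b=5,-]
e8 deliver 3→1: ·
e9 deliver 1→0: 0[foll,b=5,r]
e10 deliver 0→1: ·
e11 deliver 1→2: 2[foll,b=5,r]
e12 deliver 2→1: 1[lead,b=5,r]
e13 deliver 3→0: ·
e14 propose(1,'z'): ·
e15 deliver 1→0: 0[foll,b=5,r,z]
e16 deliver 0→1: ·
e17 deliver 1→2: 2[foll,b=5,r,z]
e18 deliver 2→1: 1[lead,b=5,r,z]
e19 deliver 1→3: 3[foll,b=5,r]
e20 deliver 3→1: ·
e21 deliver 3→0: ·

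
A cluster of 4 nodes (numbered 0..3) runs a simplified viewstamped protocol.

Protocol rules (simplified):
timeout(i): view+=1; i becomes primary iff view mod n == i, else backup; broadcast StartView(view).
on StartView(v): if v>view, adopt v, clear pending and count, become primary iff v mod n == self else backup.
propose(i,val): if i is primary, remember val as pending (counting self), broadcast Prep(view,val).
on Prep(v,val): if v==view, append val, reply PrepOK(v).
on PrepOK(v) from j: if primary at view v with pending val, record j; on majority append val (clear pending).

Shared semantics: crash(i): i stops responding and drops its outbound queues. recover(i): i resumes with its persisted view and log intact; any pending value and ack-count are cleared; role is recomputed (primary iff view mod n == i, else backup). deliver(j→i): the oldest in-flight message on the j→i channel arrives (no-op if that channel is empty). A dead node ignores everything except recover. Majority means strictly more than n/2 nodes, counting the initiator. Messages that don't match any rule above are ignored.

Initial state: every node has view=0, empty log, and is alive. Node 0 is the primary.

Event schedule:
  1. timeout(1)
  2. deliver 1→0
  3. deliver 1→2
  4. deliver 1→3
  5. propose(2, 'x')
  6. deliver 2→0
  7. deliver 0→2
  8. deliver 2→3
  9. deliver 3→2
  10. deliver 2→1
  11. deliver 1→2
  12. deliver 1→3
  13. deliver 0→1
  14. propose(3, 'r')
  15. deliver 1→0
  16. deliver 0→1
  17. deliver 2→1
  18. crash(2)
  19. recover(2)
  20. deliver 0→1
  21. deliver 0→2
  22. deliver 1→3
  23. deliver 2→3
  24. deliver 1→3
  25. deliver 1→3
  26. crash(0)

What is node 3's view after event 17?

step 1 timeout(1): 1={prim,v=1,log=-}
step 2 deliver 1→0: 0={back,v=1,log=-}
step 3 deliver 1→2: 2={back,v=1,log=-}
step 4 deliver 1→3: 3={back,v=1,log=-}
step 5 propose(2,'x'): —
step 6 deliver 2→0: —
step 7 deliver 0→2: —
step 8 deliver 2→3: —
step 9 deliver 3→2: —
step 10 deliver 2→1: —
step 11 deliver 1→2: —
step 12 deliver 1→3: —
step 13 deliver 0→1: —
step 14 propose(3,'r'): —
step 15 deliver 1→0: —
step 16 deliver 0→1: —
step 17 deliver 2→1: —

1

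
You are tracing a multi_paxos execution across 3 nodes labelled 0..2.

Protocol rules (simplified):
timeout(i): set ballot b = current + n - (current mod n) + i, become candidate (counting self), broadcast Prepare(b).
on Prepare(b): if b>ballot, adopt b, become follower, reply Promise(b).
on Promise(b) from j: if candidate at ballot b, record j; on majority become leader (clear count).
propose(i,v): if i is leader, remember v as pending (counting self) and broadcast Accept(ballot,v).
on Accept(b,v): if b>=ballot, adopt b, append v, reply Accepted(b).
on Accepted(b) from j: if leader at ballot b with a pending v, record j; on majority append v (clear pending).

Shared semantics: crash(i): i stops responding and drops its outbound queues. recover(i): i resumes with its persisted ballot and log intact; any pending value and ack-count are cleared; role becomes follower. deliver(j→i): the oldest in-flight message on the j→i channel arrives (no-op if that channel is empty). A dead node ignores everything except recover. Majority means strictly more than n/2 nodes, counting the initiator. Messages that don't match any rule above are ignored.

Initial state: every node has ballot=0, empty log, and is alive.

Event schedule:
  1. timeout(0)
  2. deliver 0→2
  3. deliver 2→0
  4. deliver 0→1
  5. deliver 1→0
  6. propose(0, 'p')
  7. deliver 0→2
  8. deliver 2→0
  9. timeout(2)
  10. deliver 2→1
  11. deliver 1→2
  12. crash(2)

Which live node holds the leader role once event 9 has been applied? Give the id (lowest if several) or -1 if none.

0

step 1 timeout(0): 0={cand,b=3,log=-}
step 2 deliver 0→2: 2={foll,b=3,log=-}
step 3 deliver 2→0: 0={lead,b=3,log=-}
step 4 deliver 0→1: 1={foll,b=3,log=-}
step 5 deliver 1→0: —
step 6 propose(0,'p'): —
step 7 deliver 0→2: 2={foll,b=3,log=p}
step 8 deliver 2→0: 0={lead,b=3,log=p}
step 9 timeout(2): 2={cand,b=8,log=p}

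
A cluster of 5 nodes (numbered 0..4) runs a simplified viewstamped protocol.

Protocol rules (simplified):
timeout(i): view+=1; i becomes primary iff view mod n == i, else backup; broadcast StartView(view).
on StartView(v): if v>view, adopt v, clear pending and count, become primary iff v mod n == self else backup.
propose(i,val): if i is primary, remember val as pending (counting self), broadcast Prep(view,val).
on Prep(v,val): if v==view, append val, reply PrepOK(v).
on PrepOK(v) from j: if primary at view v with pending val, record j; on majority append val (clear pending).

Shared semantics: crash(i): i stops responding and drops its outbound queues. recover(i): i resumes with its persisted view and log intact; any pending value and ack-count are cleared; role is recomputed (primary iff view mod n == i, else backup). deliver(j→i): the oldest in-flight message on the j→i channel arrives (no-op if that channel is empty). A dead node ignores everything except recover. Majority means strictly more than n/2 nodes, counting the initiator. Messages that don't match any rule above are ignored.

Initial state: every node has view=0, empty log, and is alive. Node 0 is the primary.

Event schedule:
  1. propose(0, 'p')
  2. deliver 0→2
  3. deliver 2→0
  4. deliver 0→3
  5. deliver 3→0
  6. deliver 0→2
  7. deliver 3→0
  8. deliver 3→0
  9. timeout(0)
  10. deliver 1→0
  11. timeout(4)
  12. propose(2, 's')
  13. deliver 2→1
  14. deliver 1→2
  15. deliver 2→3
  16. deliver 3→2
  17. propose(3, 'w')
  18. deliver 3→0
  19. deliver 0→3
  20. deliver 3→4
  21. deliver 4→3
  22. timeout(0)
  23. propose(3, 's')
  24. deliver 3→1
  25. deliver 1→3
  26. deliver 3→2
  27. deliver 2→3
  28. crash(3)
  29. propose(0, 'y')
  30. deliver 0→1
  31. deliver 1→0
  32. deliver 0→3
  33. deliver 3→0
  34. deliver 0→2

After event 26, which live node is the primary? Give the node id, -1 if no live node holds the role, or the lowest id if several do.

e1 propose(0,'p'): ·
e2 deliver 0→2: 2[back,v=0,p]
e3 deliver 2→0: ·
e4 deliver 0→3: 3[back,v=0,p]
e5 deliver 3→0: 0[prim,v=0,p]
e6 deliver 0→2: ·
e7 deliver 3→0: ·
e8 deliver 3→0: ·
e9 timeout(0): 0[back,v=1,p]
e10 deliver 1→0: ·
e11 timeout(4): 4[back,v=1,-]
e12 propose(2,'s'): ·
e13 deliver 2→1: ·
e14 deliver 1→2: ·
e15 deliver 2→3: ·
e16 deliver 3→2: ·
e17 propose(3,'w'): ·
e18 deliver 3→0: ·
e19 deliver 0→3: 3[back,v=1,p]
e20 deliver 3→4: ·
e21 deliver 4→3: ·
e22 timeout(0): 0[back,v=2,p]
e23 propose(3,'s'): ·
e24 deliver 3→1: ·
e25 deliver 1→3: ·
e26 deliver 3→2: ·

-1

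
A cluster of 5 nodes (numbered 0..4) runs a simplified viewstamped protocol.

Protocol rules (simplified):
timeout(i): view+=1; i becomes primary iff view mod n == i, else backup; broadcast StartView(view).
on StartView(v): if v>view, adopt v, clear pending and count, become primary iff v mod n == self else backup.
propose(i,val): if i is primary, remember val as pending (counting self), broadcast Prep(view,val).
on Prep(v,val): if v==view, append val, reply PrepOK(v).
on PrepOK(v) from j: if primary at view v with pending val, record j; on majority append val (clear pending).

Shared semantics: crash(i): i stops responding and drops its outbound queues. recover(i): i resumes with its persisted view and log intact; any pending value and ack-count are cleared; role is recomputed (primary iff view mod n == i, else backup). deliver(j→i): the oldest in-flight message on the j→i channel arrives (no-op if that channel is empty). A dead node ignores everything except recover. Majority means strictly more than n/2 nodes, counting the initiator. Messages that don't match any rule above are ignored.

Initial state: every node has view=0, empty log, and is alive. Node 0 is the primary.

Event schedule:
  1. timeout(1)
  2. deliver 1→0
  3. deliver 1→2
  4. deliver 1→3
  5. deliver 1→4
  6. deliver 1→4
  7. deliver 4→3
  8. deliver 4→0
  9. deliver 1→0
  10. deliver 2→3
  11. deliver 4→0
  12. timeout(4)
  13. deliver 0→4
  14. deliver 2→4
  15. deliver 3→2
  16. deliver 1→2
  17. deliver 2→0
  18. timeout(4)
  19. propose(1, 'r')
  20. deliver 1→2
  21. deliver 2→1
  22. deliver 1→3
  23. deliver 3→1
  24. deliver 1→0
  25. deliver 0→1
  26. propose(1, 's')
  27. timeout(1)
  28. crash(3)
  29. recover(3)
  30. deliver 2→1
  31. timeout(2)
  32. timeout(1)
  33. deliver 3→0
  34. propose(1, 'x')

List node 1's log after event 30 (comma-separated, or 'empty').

r

e1 timeout(1): 1[prim,v=1,-]
e2 deliver 1→0: 0[back,v=1,-]
e3 deliver 1→2: 2[back,v=1,-]
e4 deliver 1→3: 3[back,v=1,-]
e5 deliver 1→4: 4[back,v=1,-]
e6 deliver 1→4: ·
e7 deliver 4→3: ·
e8 deliver 4→0: ·
e9 deliver 1→0: ·
e10 deliver 2→3: ·
e11 deliver 4→0: ·
e12 timeout(4): 4[back,v=2,-]
e13 deliver 0→4: ·
e14 deliver 2→4: ·
e15 deliver 3→2: ·
e16 deliver 1→2: ·
e17 deliver 2→0: ·
e18 timeout(4): 4[back,v=3,-]
e19 propose(1,'r'): ·
e20 deliver 1→2: 2[back,v=1,r]
e21 deliver 2→1: ·
e22 deliver 1→3: 3[back,v=1,r]
e23 deliver 3→1: 1[prim,v=1,r]
e24 deliver 1→0: 0[back,v=1,r]
e25 deliver 0→1: ·
e26 propose(1,'s'): ·
e27 timeout(1): 1[back,v=2,r]
e28 crash(3): 3[✗back,v=1,r]
e29 recover(3): 3[back,v=1,r]
e30 deliver 2→1: ·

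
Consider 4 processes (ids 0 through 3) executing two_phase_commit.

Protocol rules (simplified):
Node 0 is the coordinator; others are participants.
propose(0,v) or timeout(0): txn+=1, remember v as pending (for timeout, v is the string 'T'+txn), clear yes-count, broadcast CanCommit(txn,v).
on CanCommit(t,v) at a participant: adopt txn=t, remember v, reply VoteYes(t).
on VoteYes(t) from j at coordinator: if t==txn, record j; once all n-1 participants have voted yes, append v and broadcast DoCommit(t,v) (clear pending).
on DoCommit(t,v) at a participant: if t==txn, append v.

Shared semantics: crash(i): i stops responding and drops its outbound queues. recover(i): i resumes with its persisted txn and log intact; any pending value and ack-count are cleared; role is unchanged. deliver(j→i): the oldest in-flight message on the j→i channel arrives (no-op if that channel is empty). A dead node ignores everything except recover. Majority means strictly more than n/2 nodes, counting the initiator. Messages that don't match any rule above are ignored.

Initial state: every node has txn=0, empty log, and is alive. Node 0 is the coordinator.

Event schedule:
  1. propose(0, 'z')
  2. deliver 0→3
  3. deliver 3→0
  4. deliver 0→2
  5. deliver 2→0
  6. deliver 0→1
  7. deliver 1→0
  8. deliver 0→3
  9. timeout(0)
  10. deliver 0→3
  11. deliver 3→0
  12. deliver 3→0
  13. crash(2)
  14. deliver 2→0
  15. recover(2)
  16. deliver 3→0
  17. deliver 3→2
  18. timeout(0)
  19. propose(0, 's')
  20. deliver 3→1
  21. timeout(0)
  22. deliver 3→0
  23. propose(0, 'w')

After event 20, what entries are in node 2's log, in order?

after 1 — propose(0,'z'): n0:coor/t1/[-]
after 2 — deliver 0→3: n3:part/t1/[-]
after 3 — deliver 3→0: ·
after 4 — deliver 0→2: n2:part/t1/[-]
after 5 — deliver 2→0: ·
after 6 — deliver 0→1: n1:part/t1/[-]
after 7 — deliver 1→0: n0:coor/t1/[z]
after 8 — deliver 0→3: n3:part/t1/[z]
after 9 — timeout(0): n0:coor/t2/[z]
after 10 — deliver 0→3: n3:part/t2/[z]
after 11 — deliver 3→0: ·
after 12 — deliver 3→0: ·
after 13 — crash(2): n2:✗part/t1/[-]
after 14 — deliver 2→0: ·
after 15 — recover(2): n2:part/t1/[-]
after 16 — deliver 3→0: ·
after 17 — deliver 3→2: ·
after 18 — timeout(0): n0:coor/t3/[z]
after 19 — propose(0,'s'): n0:coor/t4/[z]
after 20 — deliver 3→1: ·

empty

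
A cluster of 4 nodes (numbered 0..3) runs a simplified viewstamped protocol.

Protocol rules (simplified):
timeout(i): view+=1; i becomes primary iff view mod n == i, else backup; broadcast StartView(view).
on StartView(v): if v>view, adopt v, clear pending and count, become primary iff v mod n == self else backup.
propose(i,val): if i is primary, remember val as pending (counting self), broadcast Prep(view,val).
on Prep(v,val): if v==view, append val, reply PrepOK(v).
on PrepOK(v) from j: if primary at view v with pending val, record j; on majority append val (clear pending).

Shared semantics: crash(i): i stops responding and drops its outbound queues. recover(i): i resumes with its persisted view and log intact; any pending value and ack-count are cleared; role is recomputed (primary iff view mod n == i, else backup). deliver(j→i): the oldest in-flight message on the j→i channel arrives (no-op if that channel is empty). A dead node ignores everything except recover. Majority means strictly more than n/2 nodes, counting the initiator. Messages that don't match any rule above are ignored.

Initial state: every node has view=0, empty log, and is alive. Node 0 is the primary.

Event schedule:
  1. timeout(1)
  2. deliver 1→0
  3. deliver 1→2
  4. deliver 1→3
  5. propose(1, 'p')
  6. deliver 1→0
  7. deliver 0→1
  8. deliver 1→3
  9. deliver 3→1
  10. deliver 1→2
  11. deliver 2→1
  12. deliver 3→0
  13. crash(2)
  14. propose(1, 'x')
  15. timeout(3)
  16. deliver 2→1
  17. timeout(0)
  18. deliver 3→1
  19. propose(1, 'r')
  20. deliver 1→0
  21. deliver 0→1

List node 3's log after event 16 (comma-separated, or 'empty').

p

1. timeout(1):  <1:prim v1 ->
2. deliver 1→0:  <0:back v1 ->
3. deliver 1→2:  <2:back v1 ->
4. deliver 1→3:  <3:back v1 ->
5. propose(1,'p'):  nop
6. deliver 1→0:  <0:back v1 p>
7. deliver 0→1:  nop
8. deliver 1→3:  <3:back v1 p>
9. deliver 3→1:  <1:prim v1 p>
10. deliver 1→2:  <2:back v1 p>
11. deliver 2→1:  nop
12. deliver 3→0:  nop
13. crash(2):  <2:✗back v1 p>
14. propose(1,'x'):  nop
15. timeout(3):  <3:back v2 p>
16. deliver 2→1:  nop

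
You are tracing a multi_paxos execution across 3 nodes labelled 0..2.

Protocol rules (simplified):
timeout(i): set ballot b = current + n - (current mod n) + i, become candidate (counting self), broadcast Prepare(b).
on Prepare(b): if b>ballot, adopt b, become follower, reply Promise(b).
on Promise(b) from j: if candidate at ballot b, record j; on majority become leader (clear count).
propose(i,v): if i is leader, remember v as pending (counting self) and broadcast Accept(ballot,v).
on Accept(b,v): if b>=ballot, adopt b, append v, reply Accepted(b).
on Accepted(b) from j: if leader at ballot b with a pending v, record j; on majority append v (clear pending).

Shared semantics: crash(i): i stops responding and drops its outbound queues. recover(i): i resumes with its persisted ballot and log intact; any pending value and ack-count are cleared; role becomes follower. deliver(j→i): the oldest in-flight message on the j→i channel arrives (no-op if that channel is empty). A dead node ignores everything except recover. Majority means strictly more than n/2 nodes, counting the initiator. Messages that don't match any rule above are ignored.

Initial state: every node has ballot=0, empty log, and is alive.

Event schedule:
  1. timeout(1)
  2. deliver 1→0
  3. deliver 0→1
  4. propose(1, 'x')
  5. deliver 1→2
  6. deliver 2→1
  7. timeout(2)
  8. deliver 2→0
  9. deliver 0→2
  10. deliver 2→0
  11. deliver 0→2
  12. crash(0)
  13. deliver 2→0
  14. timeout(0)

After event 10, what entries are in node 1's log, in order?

e1 timeout(1): 1[cand,b=4,-]
e2 deliver 1→0: 0[foll,b=4,-]
e3 deliver 0→1: 1[lead,b=4,-]
e4 propose(1,'x'): ·
e5 deliver 1→2: 2[foll,b=4,-]
e6 deliver 2→1: ·
e7 timeout(2): 2[cand,b=8,-]
e8 deliver 2→0: 0[foll,b=8,-]
e9 deliver 0→2: 2[lead,b=8,-]
e10 deliver 2→0: ·

empty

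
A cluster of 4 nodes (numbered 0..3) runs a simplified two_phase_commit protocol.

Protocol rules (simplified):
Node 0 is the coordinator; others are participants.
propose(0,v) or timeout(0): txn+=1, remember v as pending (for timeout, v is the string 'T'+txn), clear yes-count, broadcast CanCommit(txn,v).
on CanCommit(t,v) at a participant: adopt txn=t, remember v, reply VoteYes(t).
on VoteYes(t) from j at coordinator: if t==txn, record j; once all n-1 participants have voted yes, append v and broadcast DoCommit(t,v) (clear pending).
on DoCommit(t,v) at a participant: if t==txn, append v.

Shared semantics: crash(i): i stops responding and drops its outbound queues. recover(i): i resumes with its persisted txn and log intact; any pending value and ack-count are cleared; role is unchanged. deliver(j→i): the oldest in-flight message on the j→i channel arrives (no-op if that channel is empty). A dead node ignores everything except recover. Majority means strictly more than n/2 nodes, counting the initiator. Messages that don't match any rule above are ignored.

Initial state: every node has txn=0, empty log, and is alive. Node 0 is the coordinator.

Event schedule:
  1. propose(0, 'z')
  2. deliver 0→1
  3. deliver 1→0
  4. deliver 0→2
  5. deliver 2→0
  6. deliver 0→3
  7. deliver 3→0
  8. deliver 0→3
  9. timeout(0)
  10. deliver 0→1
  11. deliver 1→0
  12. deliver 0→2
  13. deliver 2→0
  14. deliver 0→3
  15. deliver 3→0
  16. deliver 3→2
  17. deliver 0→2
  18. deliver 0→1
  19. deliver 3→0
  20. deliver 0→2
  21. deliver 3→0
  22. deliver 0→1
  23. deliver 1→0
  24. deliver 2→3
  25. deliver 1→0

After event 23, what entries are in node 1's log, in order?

step 1 propose(0,'z'): 0={coor,t=1,log=-}
step 2 deliver 0→1: 1={part,t=1,log=-}
step 3 deliver 1→0: —
step 4 deliver 0→2: 2={part,t=1,log=-}
step 5 deliver 2→0: —
step 6 deliver 0→3: 3={part,t=1,log=-}
step 7 deliver 3→0: 0={coor,t=1,log=z}
step 8 deliver 0→3: 3={part,t=1,log=z}
step 9 timeout(0): 0={coor,t=2,log=z}
step 10 deliver 0→1: 1={part,t=1,log=z}
step 11 deliver 1→0: —
step 12 deliver 0→2: 2={part,t=1,log=z}
step 13 deliver 2→0: —
step 14 deliver 0→3: 3={part,t=2,log=z}
step 15 deliver 3→0: —
step 16 deliver 3→2: —
step 17 deliver 0→2: 2={part,t=2,log=z}
step 18 deliver 0→1: 1={part,t=2,log=z}
step 19 deliver 3→0: —
step 20 deliver 0→2: —
step 21 deliver 3→0: —
step 22 deliver 0→1: —
step 23 deliver 1→0: —

z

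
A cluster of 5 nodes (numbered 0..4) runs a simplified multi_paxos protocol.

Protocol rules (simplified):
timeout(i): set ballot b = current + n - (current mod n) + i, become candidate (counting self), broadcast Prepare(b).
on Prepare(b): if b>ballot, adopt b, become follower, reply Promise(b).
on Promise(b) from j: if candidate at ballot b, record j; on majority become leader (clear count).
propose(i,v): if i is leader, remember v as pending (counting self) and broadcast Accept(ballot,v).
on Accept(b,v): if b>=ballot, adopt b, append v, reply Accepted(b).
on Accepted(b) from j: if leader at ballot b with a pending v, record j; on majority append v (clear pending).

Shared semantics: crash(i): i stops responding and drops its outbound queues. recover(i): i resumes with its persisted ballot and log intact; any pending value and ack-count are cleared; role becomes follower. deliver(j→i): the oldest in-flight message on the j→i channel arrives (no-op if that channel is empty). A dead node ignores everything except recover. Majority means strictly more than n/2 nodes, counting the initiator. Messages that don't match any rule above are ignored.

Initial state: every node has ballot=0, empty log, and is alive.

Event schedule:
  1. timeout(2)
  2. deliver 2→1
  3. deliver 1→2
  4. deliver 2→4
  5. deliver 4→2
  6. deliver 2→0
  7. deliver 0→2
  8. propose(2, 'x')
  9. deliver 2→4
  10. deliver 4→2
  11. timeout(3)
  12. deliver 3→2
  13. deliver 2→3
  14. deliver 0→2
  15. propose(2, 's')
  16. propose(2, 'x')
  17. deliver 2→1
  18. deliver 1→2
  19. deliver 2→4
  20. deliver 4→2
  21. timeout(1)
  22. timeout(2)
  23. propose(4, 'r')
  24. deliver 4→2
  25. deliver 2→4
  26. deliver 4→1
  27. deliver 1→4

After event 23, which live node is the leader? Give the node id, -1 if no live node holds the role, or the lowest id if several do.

-1

[1] timeout(2) → N2(cand b7 [-])
[2] deliver 2→1 → N1(foll b7 [-])
[3] deliver 1→2 → ∅
[4] deliver 2→4 → N4(foll b7 [-])
[5] deliver 4→2 → N2(lead b7 [-])
[6] deliver 2→0 → N0(foll b7 [-])
[7] deliver 0→2 → ∅
[8] propose(2,'x') → ∅
[9] deliver 2→4 → N4(foll b7 [x])
[10] deliver 4→2 → ∅
[11] timeout(3) → N3(cand b8 [-])
[12] deliver 3→2 → N2(foll b8 [-])
[13] deliver 2→3 → ∅
[14] deliver 0→2 → ∅
[15] propose(2,'s') → ∅
[16] propose(2,'x') → ∅
[17] deliver 2→1 → N1(foll b7 [x])
[18] deliver 1→2 → ∅
[19] deliver 2→4 → ∅
[20] deliver 4→2 → ∅
[21] timeout(1) → N1(cand b11 [x])
[22] timeout(2) → N2(cand b12 [-])
[23] propose(4,'r') → ∅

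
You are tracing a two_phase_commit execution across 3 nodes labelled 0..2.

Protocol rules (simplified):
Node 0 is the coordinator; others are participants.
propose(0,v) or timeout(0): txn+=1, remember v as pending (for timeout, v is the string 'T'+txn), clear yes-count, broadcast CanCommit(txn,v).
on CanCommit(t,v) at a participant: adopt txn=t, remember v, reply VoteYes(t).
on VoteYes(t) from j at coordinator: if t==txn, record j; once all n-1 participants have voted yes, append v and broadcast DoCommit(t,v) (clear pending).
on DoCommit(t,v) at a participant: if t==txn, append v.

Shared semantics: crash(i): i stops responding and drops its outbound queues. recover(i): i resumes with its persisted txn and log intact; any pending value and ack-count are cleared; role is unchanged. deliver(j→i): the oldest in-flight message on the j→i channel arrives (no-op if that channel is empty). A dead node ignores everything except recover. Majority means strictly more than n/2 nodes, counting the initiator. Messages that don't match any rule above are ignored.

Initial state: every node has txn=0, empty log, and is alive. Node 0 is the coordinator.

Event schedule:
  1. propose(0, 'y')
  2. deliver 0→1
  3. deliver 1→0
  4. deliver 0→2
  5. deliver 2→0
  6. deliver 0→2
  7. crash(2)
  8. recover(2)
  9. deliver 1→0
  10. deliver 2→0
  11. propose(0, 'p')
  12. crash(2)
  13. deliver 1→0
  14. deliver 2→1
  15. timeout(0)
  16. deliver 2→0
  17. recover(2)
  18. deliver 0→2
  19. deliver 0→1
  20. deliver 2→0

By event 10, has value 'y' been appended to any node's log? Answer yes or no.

yes

e1 propose(0,'y'): 0[coor,t=1,-]
e2 deliver 0→1: 1[part,t=1,-]
e3 deliver 1→0: ·
e4 deliver 0→2: 2[part,t=1,-]
e5 deliver 2→0: 0[coor,t=1,y]
e6 deliver 0→2: 2[part,t=1,y]
e7 crash(2): 2[✗part,t=1,y]
e8 recover(2): 2[part,t=1,y]
e9 deliver 1→0: ·
e10 deliver 2→0: ·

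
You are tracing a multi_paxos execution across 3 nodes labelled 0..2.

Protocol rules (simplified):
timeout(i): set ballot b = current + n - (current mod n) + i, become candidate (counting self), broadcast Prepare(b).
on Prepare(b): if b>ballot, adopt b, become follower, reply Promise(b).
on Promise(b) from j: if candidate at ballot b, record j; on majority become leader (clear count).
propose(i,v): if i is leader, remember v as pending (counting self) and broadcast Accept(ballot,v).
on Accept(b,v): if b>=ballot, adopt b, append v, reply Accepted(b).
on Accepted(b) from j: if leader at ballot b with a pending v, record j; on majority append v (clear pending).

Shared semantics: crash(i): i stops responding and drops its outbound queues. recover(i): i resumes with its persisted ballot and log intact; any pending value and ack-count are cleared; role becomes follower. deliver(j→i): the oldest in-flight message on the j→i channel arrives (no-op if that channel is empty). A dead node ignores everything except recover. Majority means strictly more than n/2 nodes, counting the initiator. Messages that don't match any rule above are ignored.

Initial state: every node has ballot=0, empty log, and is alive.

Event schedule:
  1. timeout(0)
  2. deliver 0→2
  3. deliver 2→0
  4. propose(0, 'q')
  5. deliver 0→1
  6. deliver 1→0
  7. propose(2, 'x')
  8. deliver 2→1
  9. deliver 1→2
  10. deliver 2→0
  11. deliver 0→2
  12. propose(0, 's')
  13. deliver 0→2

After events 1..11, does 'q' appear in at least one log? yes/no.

e1 timeout(0): 0[cand,b=3,-]
e2 deliver 0→2: 2[foll,b=3,-]
e3 deliver 2→0: 0[lead,b=3,-]
e4 propose(0,'q'): ·
e5 deliver 0→1: 1[foll,b=3,-]
e6 deliver 1→0: ·
e7 propose(2,'x'): ·
e8 deliver 2→1: ·
e9 deliver 1→2: ·
e10 deliver 2→0: ·
e11 deliver 0→2: 2[foll,b=3,q]

yes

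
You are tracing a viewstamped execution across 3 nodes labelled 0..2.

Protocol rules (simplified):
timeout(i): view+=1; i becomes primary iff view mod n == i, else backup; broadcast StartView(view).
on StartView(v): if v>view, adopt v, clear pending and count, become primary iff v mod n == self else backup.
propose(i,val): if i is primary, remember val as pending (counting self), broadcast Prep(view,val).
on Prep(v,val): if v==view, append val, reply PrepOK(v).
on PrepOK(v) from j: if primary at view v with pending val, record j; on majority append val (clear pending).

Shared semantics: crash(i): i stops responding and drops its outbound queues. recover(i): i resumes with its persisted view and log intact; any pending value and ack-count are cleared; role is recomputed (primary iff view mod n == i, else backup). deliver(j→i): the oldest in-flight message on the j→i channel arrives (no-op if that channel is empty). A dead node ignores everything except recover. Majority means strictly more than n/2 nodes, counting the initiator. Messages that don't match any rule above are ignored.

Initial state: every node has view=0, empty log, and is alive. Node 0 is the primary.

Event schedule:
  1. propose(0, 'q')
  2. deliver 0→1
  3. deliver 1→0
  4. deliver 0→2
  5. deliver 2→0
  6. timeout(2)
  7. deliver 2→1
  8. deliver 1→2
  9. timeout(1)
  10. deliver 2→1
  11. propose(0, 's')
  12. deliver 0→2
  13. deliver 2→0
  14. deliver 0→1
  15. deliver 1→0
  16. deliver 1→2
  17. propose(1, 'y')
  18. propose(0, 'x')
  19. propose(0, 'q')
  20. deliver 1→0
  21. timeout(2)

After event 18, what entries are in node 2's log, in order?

q

e1 propose(0,'q'): ·
e2 deliver 0→1: 1[back,v=0,q]
e3 deliver 1→0: 0[prim,v=0,q]
e4 deliver 0→2: 2[back,v=0,q]
e5 deliver 2→0: ·
e6 timeout(2): 2[back,v=1,q]
e7 deliver 2→1: 1[prim,v=1,q]
e8 deliver 1→2: ·
e9 timeout(1): 1[back,v=2,q]
e10 deliver 2→1: ·
e11 propose(0,'s'): ·
e12 deliver 0→2: ·
e13 deliver 2→0: 0[back,v=1,q]
e14 deliver 0→1: ·
e15 deliver 1→0: 0[back,v=2,q]
e16 deliver 1→2: 2[prim,v=2,q]
e17 propose(1,'y'): ·
e18 propose(0,'x'): ·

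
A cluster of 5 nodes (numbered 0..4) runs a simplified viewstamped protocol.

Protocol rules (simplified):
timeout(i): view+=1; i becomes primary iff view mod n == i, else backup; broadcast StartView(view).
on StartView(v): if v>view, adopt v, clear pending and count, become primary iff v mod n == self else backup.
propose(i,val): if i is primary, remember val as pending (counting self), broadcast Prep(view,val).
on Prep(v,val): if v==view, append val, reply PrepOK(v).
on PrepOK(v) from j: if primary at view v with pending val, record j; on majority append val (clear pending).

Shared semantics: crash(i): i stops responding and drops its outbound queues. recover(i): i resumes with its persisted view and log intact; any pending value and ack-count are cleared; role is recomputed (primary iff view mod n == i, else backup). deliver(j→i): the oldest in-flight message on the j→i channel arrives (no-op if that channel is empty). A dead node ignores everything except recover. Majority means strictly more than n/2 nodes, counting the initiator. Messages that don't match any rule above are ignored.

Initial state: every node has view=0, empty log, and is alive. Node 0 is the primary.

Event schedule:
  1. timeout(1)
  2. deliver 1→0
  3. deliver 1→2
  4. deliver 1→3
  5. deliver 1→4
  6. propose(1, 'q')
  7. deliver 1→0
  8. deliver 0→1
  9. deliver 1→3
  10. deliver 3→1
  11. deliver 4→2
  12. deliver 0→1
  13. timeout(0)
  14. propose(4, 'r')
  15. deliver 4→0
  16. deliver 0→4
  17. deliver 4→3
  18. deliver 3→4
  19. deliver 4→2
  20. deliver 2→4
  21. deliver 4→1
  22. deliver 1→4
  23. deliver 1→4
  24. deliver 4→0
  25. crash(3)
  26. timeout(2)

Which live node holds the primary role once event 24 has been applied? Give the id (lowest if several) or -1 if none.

1

e1 timeout(1): 1[prim,v=1,-]
e2 deliver 1→0: 0[back,v=1,-]
e3 deliver 1→2: 2[back,v=1,-]
e4 deliver 1→3: 3[back,v=1,-]
e5 deliver 1→4: 4[back,v=1,-]
e6 propose(1,'q'): ·
e7 deliver 1→0: 0[back,v=1,q]
e8 deliver 0→1: ·
e9 deliver 1→3: 3[back,v=1,q]
e10 deliver 3→1: 1[prim,v=1,q]
e11 deliver 4→2: ·
e12 deliver 0→1: ·
e13 timeout(0): 0[back,v=2,q]
e14 propose(4,'r'): ·
e15 deliver 4→0: ·
e16 deliver 0→4: 4[back,v=2,-]
e17 deliver 4→3: ·
e18 deliver 3→4: ·
e19 deliver 4→2: ·
e20 deliver 2→4: ·
e21 deliver 4→1: ·
e22 deliver 1→4: ·
e23 deliver 1→4: ·
e24 deliver 4→0: ·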